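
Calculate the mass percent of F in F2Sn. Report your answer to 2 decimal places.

24.25%

Molar mass = 2(19.00) + 1(118.71) = 156.710 g/mol
Mass of F per mole = 2 × 19.00 = 38.000 g
% F = 38.000 / 156.710 × 100 = 24.25%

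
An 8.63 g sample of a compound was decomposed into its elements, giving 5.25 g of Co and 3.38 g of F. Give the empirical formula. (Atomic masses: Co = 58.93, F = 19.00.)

n(Co) = 5.25/58.93 = 0.08909, n(F) = 3.38/19.00 = 0.1779
Ratios (÷ 0.08909): Co 1.000, F 1.997
→ CoF2

CoF2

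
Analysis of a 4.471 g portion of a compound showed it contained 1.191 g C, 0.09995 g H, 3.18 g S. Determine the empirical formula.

Moles — C: 1.191 / 12.01 = 0.09917 mol; H: 0.09995 / 1.008 = 0.09916 mol; S: 3.18 / 32.07 = 0.09916 mol
Smallest is H at 0.09916 mol; normalising gives C 1.000, H 1.000, S 1.000
≈ 1:1:1 → CHS

CHS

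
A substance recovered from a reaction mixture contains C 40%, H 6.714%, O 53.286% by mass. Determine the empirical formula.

Assume 100 g: 40 g C, 6.714 g H, 53.286 g O.
Moles — C: 40 / 12.01 = 3.331 mol; H: 6.714 / 1.008 = 6.661 mol; O: 53.286 / 16.00 = 3.33 mol
Smallest is O at 3.33 mol; normalising gives C 1.000, H 2.000, O 1.000
≈ 1:2:1 → CH2O

CH2O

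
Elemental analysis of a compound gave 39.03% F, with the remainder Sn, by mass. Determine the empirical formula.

F4Sn

Assume 100 g: 39.03 g F, 60.97 g Sn.
Moles — F: 39.03 / 19.00 = 2.054 mol; Sn: 60.97 / 118.71 = 0.5136 mol
Ratios (÷ 0.5136): F 4.000, Sn 1.000
Ratio ≈ 4:1, so the empirical formula is F4Sn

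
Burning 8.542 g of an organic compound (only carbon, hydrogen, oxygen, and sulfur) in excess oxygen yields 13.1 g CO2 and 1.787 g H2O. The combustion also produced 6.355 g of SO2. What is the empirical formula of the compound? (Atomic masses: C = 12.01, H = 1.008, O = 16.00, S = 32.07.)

mol C = 13.1 / 44.01 = 0.2977; mass C = 0.2977 × 12.01 = 3.575 g
mol H = 2 × (1.787 / 18.02) = 0.1983; mass H = 0.1983 × 1.008 = 0.1999 g
mol S = 6.355 / 64.07 = 0.09919; mass S = 3.181 g
mass O = 8.542 − (6.956) = 1.586 g → mol O = 0.09914
Smallest is O at 0.09914 mol; normalising gives C 3.002, H 2.001, O 1.000, S 1.001
→ C3H2OS

C3H2OS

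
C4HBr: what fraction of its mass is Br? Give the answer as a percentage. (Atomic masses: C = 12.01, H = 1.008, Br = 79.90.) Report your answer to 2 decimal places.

Molar mass = 4(12.01) + 1(1.008) + 1(79.90) = 128.948 g/mol
Mass of Br per mole = 1 × 79.90 = 79.900 g
% Br = 79.900 / 128.948 × 100 = 61.96%

61.96%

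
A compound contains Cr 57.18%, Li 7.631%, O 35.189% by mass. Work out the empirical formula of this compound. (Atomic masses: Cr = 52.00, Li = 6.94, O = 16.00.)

Assume 100 g: 57.18 g Cr, 7.631 g Li, 35.189 g O.
n(Cr) = 57.18/52.00 = 1.1, n(Li) = 7.631/6.94 = 1.1, n(O) = 35.189/16.00 = 2.199
Ratios (÷ 1.1): Cr 1.000, Li 1.000, O 2.000
≈ 1:1:2 → CrLiO2

CrLiO2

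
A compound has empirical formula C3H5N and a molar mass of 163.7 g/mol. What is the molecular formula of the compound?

Empirical-formula mass = 55.08 g/mol
n = 163.7 / 55.08 = 2.97 ≈ 3
Molecular formula = (C3H5N)3 = C9H15N3

C9H15N3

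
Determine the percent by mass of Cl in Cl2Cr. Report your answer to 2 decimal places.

57.69%

Molar mass = 2(35.45) + 1(52.00) = 122.900 g/mol
Mass of Cl per mole = 2 × 35.45 = 70.900 g
% Cl = 70.900 / 122.900 × 100 = 57.69%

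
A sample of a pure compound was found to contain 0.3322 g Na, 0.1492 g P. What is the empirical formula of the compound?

Na: 0.3322 g ÷ 22.99 g/mol = 0.01445 mol
P: 0.1492 g ÷ 30.97 g/mol = 0.004818 mol
Divide by the smallest (0.004818 mol P): Na 2.999, P 1.000
≈ 3:1 → Na3P

Na3P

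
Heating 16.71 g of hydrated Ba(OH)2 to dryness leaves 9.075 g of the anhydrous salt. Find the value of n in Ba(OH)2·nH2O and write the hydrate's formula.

Mass of water lost = 16.71 − 9.075 = 7.635 g → 7.635 / 18.02 = 0.4237 mol H2O
Molar mass of Ba(OH)2 = 171.35 g/mol → mol Ba(OH)2 = 9.075 / 171.35 = 0.05296
n = 0.4237 / 0.05296 = 8.00 ≈ 8 → Ba(OH)2·8H2O

Ba(OH)2·8H2O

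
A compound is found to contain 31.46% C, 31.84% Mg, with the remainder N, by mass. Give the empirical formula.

C2MgN2

Assume 100 g: 31.46 g C, 31.84 g Mg, 36.7 g N.
n(C) = 31.46/12.01 = 2.619, n(Mg) = 31.84/24.31 = 1.31, n(N) = 36.7/14.01 = 2.62
Smallest is Mg at 1.31 mol; normalising gives C 2.000, Mg 1.000, N 2.000
→ C2MgN2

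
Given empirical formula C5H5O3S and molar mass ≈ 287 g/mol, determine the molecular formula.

C10H10O6S2

Empirical-formula mass = 145.16 g/mol
n = 287 / 145.16 = 1.98 ≈ 2
Molecular formula = (C5H5O3S)2 = C10H10O6S2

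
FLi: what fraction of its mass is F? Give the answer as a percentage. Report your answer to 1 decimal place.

Molar mass = 1(19.00) + 1(6.94) = 25.940 g/mol
Mass of F per mole = 1 × 19.00 = 19.000 g
% F = 19.000 / 25.940 × 100 = 73.2%

73.2%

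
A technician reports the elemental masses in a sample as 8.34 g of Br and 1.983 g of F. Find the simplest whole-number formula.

Br: 8.34 g ÷ 79.90 g/mol = 0.1044 mol
F: 1.983 g ÷ 19.00 g/mol = 0.1044 mol
Smallest is F at 0.1044 mol; normalising gives Br 1.000, F 1.000
Ratio ≈ 1:1, so the empirical formula is BrF

BrF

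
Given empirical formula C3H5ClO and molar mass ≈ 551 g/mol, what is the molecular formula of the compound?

C18H30Cl6O6

Empirical-formula mass = 92.52 g/mol
n = 551 / 92.52 = 5.96 ≈ 6
Molecular formula = (C3H5ClO)6 = C18H30Cl6O6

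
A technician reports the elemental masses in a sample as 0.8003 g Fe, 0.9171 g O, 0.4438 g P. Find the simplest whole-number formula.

Moles — Fe: 0.8003 / 55.85 = 0.01433 mol; O: 0.9171 / 16.00 = 0.05732 mol; P: 0.4438 / 30.97 = 0.01433 mol
Ratios (÷ 0.01433): Fe 1.000, O 4.000, P 1.000
→ FeO4P

FeO4P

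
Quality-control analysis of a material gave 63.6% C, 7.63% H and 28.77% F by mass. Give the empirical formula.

Assume 100 g: 63.6 g C, 7.63 g H, 28.77 g F.
n(C) = 63.6/12.01 = 5.296, n(H) = 7.63/1.008 = 7.569, n(F) = 28.77/19.00 = 1.514
Divide by the smallest (1.514 mol F): C 3.497, H 4.999, F 1.000
Multiply by 2: C 6.99, H 10.00, F 2.00 → C7H10F2

C7H10F2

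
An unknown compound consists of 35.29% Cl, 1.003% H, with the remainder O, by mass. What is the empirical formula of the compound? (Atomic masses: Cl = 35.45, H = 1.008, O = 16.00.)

ClHO4

Assume 100 g: 35.29 g Cl, 1.003 g H, 63.707 g O.
Cl: 35.29 g ÷ 35.45 g/mol = 0.9955 mol
H: 1.003 g ÷ 1.008 g/mol = 0.995 mol
O: 63.707 g ÷ 16.00 g/mol = 3.982 mol
Divide by the smallest (0.995 mol H): Cl 1.000, H 1.000, O 4.002
→ ClHO4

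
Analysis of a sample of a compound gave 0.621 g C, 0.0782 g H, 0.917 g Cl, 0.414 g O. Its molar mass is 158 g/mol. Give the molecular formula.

n(C) = 0.621/12.01 = 0.05171, n(H) = 0.0782/1.008 = 0.07758, n(Cl) = 0.917/35.45 = 0.02587, n(O) = 0.414/16.00 = 0.02587
Ratios (÷ 0.02587): C 1.999, H 2.999, Cl 1.000, O 1.000
→ C2H3ClO
Empirical-formula mass = 78.49 g/mol
n = 158 / 78.49 = 2.01 ≈ 2
Molecular formula = (C2H3ClO)×2 = C4H6Cl2O2

C4H6Cl2O2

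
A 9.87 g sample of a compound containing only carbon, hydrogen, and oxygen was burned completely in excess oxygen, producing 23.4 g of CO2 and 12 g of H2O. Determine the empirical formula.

C4H10O

mol C = 23.4 / 44.01 = 0.5317; mass C = 0.5317 × 12.01 = 6.386 g
mol H = 2 × (12 / 18.02) = 1.332; mass H = 1.332 × 1.008 = 1.343 g
mass O = 9.87 − (7.728) = 2.142 g → mol O = 0.1339
Ratios (÷ 0.1339): C 3.972, H 9.949, O 1.000
Ratio ≈ 4:10:1, so the empirical formula is C4H10O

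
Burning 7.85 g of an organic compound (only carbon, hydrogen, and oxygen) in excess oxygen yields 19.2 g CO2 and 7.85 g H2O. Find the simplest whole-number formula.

C4H8O

mol C = 19.2 / 44.01 = 0.4363; mass C = 0.4363 × 12.01 = 5.240 g
mol H = 2 × (7.85 / 18.02) = 0.8713; mass H = 0.8713 × 1.008 = 0.8782 g
mass O = 7.85 − (6.118) = 1.732 g → mol O = 0.1083
Smallest is O at 0.1083 mol; normalising gives C 4.030, H 8.047, O 1.000
Ratio ≈ 4:8:1, so the empirical formula is C4H8O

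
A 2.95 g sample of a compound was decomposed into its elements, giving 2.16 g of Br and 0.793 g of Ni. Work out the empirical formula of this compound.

n(Br) = 2.16/79.90 = 0.02703, n(Ni) = 0.793/58.69 = 0.01351
Smallest is Ni at 0.01351 mol; normalising gives Br 2.001, Ni 1.000
→ Br2Ni

Br2Ni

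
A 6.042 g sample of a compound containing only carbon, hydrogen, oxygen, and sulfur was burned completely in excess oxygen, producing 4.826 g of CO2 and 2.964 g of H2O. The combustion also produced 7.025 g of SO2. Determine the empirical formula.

mol C = 4.826 / 44.01 = 0.1097; mass C = 0.1097 × 12.01 = 1.317 g
mol H = 2 × (2.964 / 18.02) = 0.3290; mass H = 0.3290 × 1.008 = 0.3316 g
mol S = 7.025 / 64.07 = 0.1096; mass S = 3.516 g
mass O = 6.042 − (5.165) = 0.8771 g → mol O = 0.05482
Smallest is O at 0.05482 mol; normalising gives C 2.000, H 6.001, O 1.000, S 2.000
≈ 2:6:1:2 → C2H6OS2

C2H6OS2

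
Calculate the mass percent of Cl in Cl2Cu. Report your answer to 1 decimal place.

52.7%

Molar mass = 2(35.45) + 1(63.55) = 134.450 g/mol
Mass of Cl per mole = 2 × 35.45 = 70.900 g
% Cl = 70.900 / 134.450 × 100 = 52.7%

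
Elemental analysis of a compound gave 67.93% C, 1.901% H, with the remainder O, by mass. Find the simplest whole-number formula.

C3HO

Assume 100 g: 67.93 g C, 1.901 g H, 30.169 g O.
Moles — C: 67.93 / 12.01 = 5.656 mol; H: 1.901 / 1.008 = 1.886 mol; O: 30.169 / 16.00 = 1.886 mol
Divide by the smallest (1.886 mol O): C 3.000, H 1.000, O 1.000
→ C3HO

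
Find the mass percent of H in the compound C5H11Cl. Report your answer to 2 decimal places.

Molar mass = 5(12.01) + 11(1.008) + 1(35.45) = 106.588 g/mol
Mass of H per mole = 11 × 1.008 = 11.088 g
% H = 11.088 / 106.588 × 100 = 10.40%

10.40%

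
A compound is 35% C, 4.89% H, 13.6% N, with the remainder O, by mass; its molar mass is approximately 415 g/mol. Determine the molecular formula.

Assume 100 g: 35 g C, 4.89 g H, 13.6 g N, 46.51 g O.
n(C) = 35/12.01 = 2.914, n(H) = 4.89/1.008 = 4.851, n(N) = 13.6/14.01 = 0.9707, n(O) = 46.51/16.00 = 2.907
Divide by the smallest (0.9707 mol N): C 3.002, H 4.997, N 1.000, O 2.995
Ratio ≈ 3:5:1:3, so the empirical formula is C3H5NO3
Empirical-formula mass = 103.08 g/mol
n = 415 / 103.08 = 4.03 ≈ 4
Molecular formula = (C3H5NO3)×4 = C12H20N4O12

C12H20N4O12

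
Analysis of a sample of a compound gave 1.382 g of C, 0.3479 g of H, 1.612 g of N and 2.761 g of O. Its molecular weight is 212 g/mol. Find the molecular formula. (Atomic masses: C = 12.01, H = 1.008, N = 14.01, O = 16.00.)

C: 1.382 g ÷ 12.01 g/mol = 0.1151 mol
H: 0.3479 g ÷ 1.008 g/mol = 0.3451 mol
N: 1.612 g ÷ 14.01 g/mol = 0.1151 mol
O: 2.761 g ÷ 16.00 g/mol = 0.1726 mol
Divide by the smallest (0.1151 mol N): C 1.000, H 3.000, N 1.000, O 1.500
×2: C 2.00, H 6.00, N 2.00, O 3.00 → C2H6N2O3
Empirical-formula mass = 106.09 g/mol
n = 212 / 106.09 = 2.00 ≈ 2
Molecular formula = (C2H6N2O3)×2 = C4H12N4O6

C4H12N4O6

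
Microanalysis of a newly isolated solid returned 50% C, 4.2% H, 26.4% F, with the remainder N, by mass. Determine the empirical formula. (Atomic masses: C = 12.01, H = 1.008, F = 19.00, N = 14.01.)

Assume 100 g: 50 g C, 4.2 g H, 26.4 g F, 19.4 g N.
Moles — C: 50 / 12.01 = 4.163 mol; H: 4.2 / 1.008 = 4.167 mol; F: 26.4 / 19.00 = 1.389 mol; N: 19.4 / 14.01 = 1.385 mol
Divide by the smallest (1.385 mol N): C 3.007, H 3.009, F 1.003, N 1.000
≈ 3:3:1:1 → C3H3FN

C3H3FN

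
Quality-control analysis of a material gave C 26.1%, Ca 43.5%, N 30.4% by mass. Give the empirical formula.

Assume 100 g: 26.1 g C, 43.5 g Ca, 30.4 g N.
n(C) = 26.1/12.01 = 2.173, n(Ca) = 43.5/40.08 = 1.085, n(N) = 30.4/14.01 = 2.17
Ratios (÷ 1.085): C 2.002, Ca 1.000, N 1.999
≈ 2:1:2 → C2CaN2

C2CaN2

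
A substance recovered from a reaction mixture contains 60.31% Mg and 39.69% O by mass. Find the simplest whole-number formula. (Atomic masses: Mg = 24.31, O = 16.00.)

MgO

Assume 100 g: 60.31 g Mg, 39.69 g O.
n(Mg) = 60.31/24.31 = 2.481, n(O) = 39.69/16.00 = 2.481
Divide by the smallest (2.481 mol O): Mg 1.000, O 1.000
≈ 1:1 → MgO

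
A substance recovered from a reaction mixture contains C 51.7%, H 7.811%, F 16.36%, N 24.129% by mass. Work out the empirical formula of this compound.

Assume 100 g: 51.7 g C, 7.811 g H, 16.36 g F, 24.129 g N.
C: 51.7 g ÷ 12.01 g/mol = 4.305 mol
H: 7.811 g ÷ 1.008 g/mol = 7.749 mol
F: 16.36 g ÷ 19.00 g/mol = 0.8611 mol
N: 24.129 g ÷ 14.01 g/mol = 1.722 mol
Ratios (÷ 0.8611): C 4.999, H 8.999, F 1.000, N 2.000
Ratio ≈ 5:9:1:2, so the empirical formula is C5H9FN2

C5H9FN2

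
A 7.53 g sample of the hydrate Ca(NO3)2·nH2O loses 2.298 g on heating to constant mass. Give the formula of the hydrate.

Ca(NO3)2·4H2O

Mass of anhydrous Ca(NO3)2 = 7.53 − 2.298 = 5.232 g
mol H2O = 2.298 / 18.02 = 0.1275
Molar mass of Ca(NO3)2 = 164.10 g/mol → mol Ca(NO3)2 = 5.232 / 164.10 = 0.03188
n = 0.1275 / 0.03188 = 4.00 ≈ 4 → Ca(NO3)2·4H2O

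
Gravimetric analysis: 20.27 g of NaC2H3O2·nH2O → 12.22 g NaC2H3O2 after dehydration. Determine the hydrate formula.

Mass of water lost = 20.27 − 12.22 = 8.05 g → 8.05 / 18.02 = 0.4467 mol H2O
Molar mass of NaC2H3O2 = 82.03 g/mol → mol NaC2H3O2 = 12.22 / 82.03 = 0.149
n = 0.4467 / 0.149 = 3.00 ≈ 3 → NaC2H3O2·3H2O

NaC2H3O2·3H2O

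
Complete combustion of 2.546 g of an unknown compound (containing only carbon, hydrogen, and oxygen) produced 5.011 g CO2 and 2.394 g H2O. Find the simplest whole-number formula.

mol C = 5.011 / 44.01 = 0.1139; mass C = 0.1139 × 12.01 = 1.367 g
mol H = 2 × (2.394 / 18.02) = 0.2657; mass H = 0.2657 × 1.008 = 0.2678 g
mass O = 2.546 − (1.635) = 0.9107 g → mol O = 0.05692
Smallest is O at 0.05692 mol; normalising gives C 2.000, H 4.668, O 1.000
Scaling by 3: C 6.00, H 14.00, O 3.00 → C6H14O3

C6H14O3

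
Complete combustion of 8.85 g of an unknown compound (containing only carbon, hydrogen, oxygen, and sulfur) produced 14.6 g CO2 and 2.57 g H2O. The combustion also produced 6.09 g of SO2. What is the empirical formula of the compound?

C7H6O2S2

mol C = 14.6 / 44.01 = 0.3317; mass C = 0.3317 × 12.01 = 3.984 g
mol H = 2 × (2.57 / 18.02) = 0.2852; mass H = 0.2852 × 1.008 = 0.2875 g
mol S = 6.09 / 64.07 = 0.09505; mass S = 3.048 g
mass O = 8.85 − (7.320) = 1.530 g → mol O = 0.09562
Ratios (÷ 0.09505): C 3.490, H 3.001, O 1.006, S 1.000
Multiply by 2: C 6.98, H 6.00, O 2.01, S 2.00 → C7H6O2S2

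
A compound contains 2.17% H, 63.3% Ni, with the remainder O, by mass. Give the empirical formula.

H2NiO2

Assume 100 g: 2.17 g H, 63.3 g Ni, 34.53 g O.
H: 2.17 g ÷ 1.008 g/mol = 2.153 mol
Ni: 63.3 g ÷ 58.69 g/mol = 1.079 mol
O: 34.53 g ÷ 16.00 g/mol = 2.158 mol
Smallest is Ni at 1.079 mol; normalising gives H 1.996, Ni 1.000, O 2.001
Ratio ≈ 2:1:2, so the empirical formula is H2NiO2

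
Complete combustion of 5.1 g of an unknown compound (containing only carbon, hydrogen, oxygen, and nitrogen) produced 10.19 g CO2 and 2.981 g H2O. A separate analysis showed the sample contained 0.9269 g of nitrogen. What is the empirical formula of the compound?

C7H10N2O2

mol C = 10.19 / 44.01 = 0.2315; mass C = 0.2315 × 12.01 = 2.781 g
mol H = 2 × (2.981 / 18.02) = 0.3309; mass H = 0.3309 × 1.008 = 0.3335 g
mol N = 0.9269 / 14.01 = 0.06616
mass O = 5.1 − (4.041) = 1.059 g → mol O = 0.06618
Smallest is N at 0.06616 mol; normalising gives C 3.500, H 5.001, N 1.000, O 1.000
×2: C 7.00, H 10.00, N 2.00, O 2.00 → C7H10N2O2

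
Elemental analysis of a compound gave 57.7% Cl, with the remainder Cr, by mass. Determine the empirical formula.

Assume 100 g: 57.7 g Cl, 42.3 g Cr.
Moles — Cl: 57.7 / 35.45 = 1.628 mol; Cr: 42.3 / 52.00 = 0.8135 mol
Divide by the smallest (0.8135 mol Cr): Cl 2.001, Cr 1.000
≈ 2:1 → Cl2Cr

Cl2Cr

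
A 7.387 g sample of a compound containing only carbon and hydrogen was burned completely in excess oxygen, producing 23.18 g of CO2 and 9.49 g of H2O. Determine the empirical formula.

CH2

mol C = 23.18 / 44.01 = 0.5267; mass C = 0.5267 × 12.01 = 6.326 g
mol H = 2 × (9.49 / 18.02) = 1.053; mass H = 1.053 × 1.008 = 1.062 g
Divide by the smallest (0.5267 mol C): C 1.000, H 2.000
→ CH2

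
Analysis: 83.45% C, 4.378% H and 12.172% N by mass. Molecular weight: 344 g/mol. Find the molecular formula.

Assume 100 g: 83.45 g C, 4.378 g H, 12.172 g N.
n(C) = 83.45/12.01 = 6.948, n(H) = 4.378/1.008 = 4.343, n(N) = 12.172/14.01 = 0.8688
Ratios (÷ 0.8688): C 7.998, H 4.999, N 1.000
→ C8H5N
Empirical-formula mass = 115.13 g/mol
n = 344 / 115.13 = 2.99 ≈ 3
Molecular formula = (C8H5N)×3 = C24H15N3

C24H15N3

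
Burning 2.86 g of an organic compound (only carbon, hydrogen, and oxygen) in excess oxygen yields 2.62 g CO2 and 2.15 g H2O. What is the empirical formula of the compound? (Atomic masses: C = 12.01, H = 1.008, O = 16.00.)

CH4O2

mol C = 2.62 / 44.01 = 0.05953; mass C = 0.05953 × 12.01 = 0.7150 g
mol H = 2 × (2.15 / 18.02) = 0.2386; mass H = 0.2386 × 1.008 = 0.2405 g
mass O = 2.86 − (0.9555) = 1.904 g → mol O = 0.1190
Smallest is C at 0.05953 mol; normalising gives C 1.000, H 4.008, O 1.999
≈ 1:4:2 → CH4O2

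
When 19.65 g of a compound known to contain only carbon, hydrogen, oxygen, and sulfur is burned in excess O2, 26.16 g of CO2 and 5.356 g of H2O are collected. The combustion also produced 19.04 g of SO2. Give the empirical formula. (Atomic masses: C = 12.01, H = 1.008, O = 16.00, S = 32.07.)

mol C = 26.16 / 44.01 = 0.5944; mass C = 0.5944 × 12.01 = 7.139 g
mol H = 2 × (5.356 / 18.02) = 0.5945; mass H = 0.5945 × 1.008 = 0.5992 g
mol S = 19.04 / 64.07 = 0.2972; mass S = 9.530 g
mass O = 19.65 − (17.27) = 2.382 g → mol O = 0.1488
Ratios (÷ 0.1488): C 3.993, H 3.994, O 1.000, S 1.997
Ratio ≈ 4:4:1:2, so the empirical formula is C4H4OS2

C4H4OS2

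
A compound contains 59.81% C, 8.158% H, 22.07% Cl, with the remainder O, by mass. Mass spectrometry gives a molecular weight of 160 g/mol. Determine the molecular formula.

Assume 100 g: 59.81 g C, 8.158 g H, 22.07 g Cl, 9.962 g O.
n(C) = 59.81/12.01 = 4.98, n(H) = 8.158/1.008 = 8.093, n(Cl) = 22.07/35.45 = 0.6226, n(O) = 9.962/16.00 = 0.6226
Divide by the smallest (0.6226 mol Cl): C 7.999, H 13.000, Cl 1.000, O 1.000
Ratio ≈ 8:13:1:1, so the empirical formula is C8H13ClO
Empirical-formula mass = 160.63 g/mol
n = 160 / 160.63 = 1.00 ≈ 1
Molecular formula = empirical formula = C8H13ClO

C8H13ClO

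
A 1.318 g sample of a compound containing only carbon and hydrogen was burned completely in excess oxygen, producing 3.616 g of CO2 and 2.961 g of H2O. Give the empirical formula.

CH4

mol C = 3.616 / 44.01 = 0.08216; mass C = 0.08216 × 12.01 = 0.9868 g
mol H = 2 × (2.961 / 18.02) = 0.3286; mass H = 0.3286 × 1.008 = 0.3313 g
Divide by the smallest (0.08216 mol C): C 1.000, H 4.000
→ CH4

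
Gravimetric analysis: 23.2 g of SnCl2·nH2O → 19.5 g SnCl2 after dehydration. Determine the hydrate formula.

SnCl2·2H2O

Mass of water lost = 23.2 − 19.5 = 3.7 g → 3.7 / 18.02 = 0.2053 mol H2O
Molar mass of SnCl2 = 189.61 g/mol → mol SnCl2 = 19.5 / 189.61 = 0.1028
n = 0.2053 / 0.1028 = 2.00 ≈ 2 → SnCl2·2H2O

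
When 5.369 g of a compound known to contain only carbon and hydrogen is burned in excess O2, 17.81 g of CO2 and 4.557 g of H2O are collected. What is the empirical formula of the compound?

C4H5

mol C = 17.81 / 44.01 = 0.4047; mass C = 0.4047 × 12.01 = 4.860 g
mol H = 2 × (4.557 / 18.02) = 0.5058; mass H = 0.5058 × 1.008 = 0.5098 g
Smallest is C at 0.4047 mol; normalising gives C 1.000, H 1.250
×4: C 4.00, H 5.00 → C4H5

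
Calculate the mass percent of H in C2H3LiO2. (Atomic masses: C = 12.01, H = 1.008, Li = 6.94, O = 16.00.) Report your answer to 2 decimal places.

4.58%

Molar mass = 2(12.01) + 3(1.008) + 1(6.94) + 2(16.00) = 65.984 g/mol
Mass of H per mole = 3 × 1.008 = 3.024 g
% H = 3.024 / 65.984 × 100 = 4.58%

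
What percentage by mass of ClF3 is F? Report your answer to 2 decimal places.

61.65%

Molar mass = 1(35.45) + 3(19.00) = 92.450 g/mol
Mass of F per mole = 3 × 19.00 = 57.000 g
% F = 57.000 / 92.450 × 100 = 61.65%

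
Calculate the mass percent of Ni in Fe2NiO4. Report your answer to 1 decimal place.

Molar mass = 2(55.85) + 1(58.69) + 4(16.00) = 234.390 g/mol
Mass of Ni per mole = 1 × 58.69 = 58.690 g
% Ni = 58.690 / 234.390 × 100 = 25.0%

25.0%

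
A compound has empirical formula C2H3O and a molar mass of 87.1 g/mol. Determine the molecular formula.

C4H6O2

Empirical-formula mass = 43.04 g/mol
n = 87.1 / 43.04 = 2.02 ≈ 2
Molecular formula = (C2H3O)2 = C4H6O2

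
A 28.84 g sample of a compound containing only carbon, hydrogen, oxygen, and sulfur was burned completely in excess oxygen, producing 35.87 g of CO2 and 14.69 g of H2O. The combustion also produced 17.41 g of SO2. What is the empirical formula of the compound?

mol C = 35.87 / 44.01 = 0.8150; mass C = 0.8150 × 12.01 = 9.789 g
mol H = 2 × (14.69 / 18.02) = 1.630; mass H = 1.630 × 1.008 = 1.643 g
mol S = 17.41 / 64.07 = 0.2717; mass S = 8.715 g
mass O = 28.84 − (20.15) = 8.693 g → mol O = 0.5433
Smallest is S at 0.2717 mol; normalising gives C 2.999, H 6.000, O 2.000, S 1.000
Ratio ≈ 3:6:2:1, so the empirical formula is C3H6O2S

C3H6O2S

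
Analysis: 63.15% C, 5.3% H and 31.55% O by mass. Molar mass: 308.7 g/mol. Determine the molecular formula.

Assume 100 g: 63.15 g C, 5.3 g H, 31.55 g O.
n(C) = 63.15/12.01 = 5.258, n(H) = 5.3/1.008 = 5.258, n(O) = 31.55/16.00 = 1.972
Divide by the smallest (1.972 mol O): C 2.667, H 2.666, O 1.000
Multiply by 3: C 8.00, H 8.00, O 3.00 → C8H8O3
Empirical-formula mass = 152.14 g/mol
n = 308.7 / 152.14 = 2.03 ≈ 2
Molecular formula = (C8H8O3)×2 = C16H16O6

C16H16O6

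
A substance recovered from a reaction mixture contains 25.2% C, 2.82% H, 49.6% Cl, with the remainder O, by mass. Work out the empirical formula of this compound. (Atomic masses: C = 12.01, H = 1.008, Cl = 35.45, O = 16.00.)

C3H4Cl2O2

Assume 100 g: 25.2 g C, 2.82 g H, 49.6 g Cl, 22.38 g O.
C: 25.2 g ÷ 12.01 g/mol = 2.098 mol
H: 2.82 g ÷ 1.008 g/mol = 2.798 mol
Cl: 49.6 g ÷ 35.45 g/mol = 1.399 mol
O: 22.38 g ÷ 16.00 g/mol = 1.399 mol
Smallest is O at 1.399 mol; normalising gives C 1.500, H 2.000, Cl 1.000, O 1.000
Scaling by 2: C 3.00, H 4.00, Cl 2.00, O 2.00 → C3H4Cl2O2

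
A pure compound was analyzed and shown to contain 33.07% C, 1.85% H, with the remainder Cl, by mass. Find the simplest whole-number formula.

Assume 100 g: 33.07 g C, 1.85 g H, 65.08 g Cl.
C: 33.07 g ÷ 12.01 g/mol = 2.754 mol
H: 1.85 g ÷ 1.008 g/mol = 1.835 mol
Cl: 65.08 g ÷ 35.45 g/mol = 1.836 mol
Divide by the smallest (1.835 mol H): C 1.500, H 1.000, Cl 1.000
Scaling by 2: C 3.00, H 2.00, Cl 2.00 → C3H2Cl2

C3H2Cl2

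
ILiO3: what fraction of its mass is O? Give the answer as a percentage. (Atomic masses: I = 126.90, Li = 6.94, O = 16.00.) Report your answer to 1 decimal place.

26.4%

Molar mass = 1(126.90) + 1(6.94) + 3(16.00) = 181.840 g/mol
Mass of O per mole = 3 × 16.00 = 48.000 g
% O = 48.000 / 181.840 × 100 = 26.4%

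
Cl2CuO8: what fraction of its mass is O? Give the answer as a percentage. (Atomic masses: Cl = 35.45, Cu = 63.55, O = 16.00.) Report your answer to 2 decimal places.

Molar mass = 2(35.45) + 1(63.55) + 8(16.00) = 262.450 g/mol
Mass of O per mole = 8 × 16.00 = 128.000 g
% O = 128.000 / 262.450 × 100 = 48.77%

48.77%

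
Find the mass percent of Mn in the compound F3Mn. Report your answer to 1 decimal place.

Molar mass = 3(19.00) + 1(54.94) = 111.940 g/mol
Mass of Mn per mole = 1 × 54.94 = 54.940 g
% Mn = 54.940 / 111.940 × 100 = 49.1%

49.1%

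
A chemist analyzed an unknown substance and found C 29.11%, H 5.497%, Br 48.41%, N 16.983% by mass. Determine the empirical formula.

Assume 100 g: 29.11 g C, 5.497 g H, 48.41 g Br, 16.983 g N.
Moles — C: 29.11 / 12.01 = 2.424 mol; H: 5.497 / 1.008 = 5.453 mol; Br: 48.41 / 79.90 = 0.6059 mol; N: 16.983 / 14.01 = 1.212 mol
Divide by the smallest (0.6059 mol Br): C 4.000, H 9.001, Br 1.000, N 2.001
Ratio ≈ 4:9:1:2, so the empirical formula is C4H9BrN2

C4H9BrN2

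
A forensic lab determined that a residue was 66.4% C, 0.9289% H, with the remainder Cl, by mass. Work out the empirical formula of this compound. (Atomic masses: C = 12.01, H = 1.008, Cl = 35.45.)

Assume 100 g: 66.4 g C, 0.9289 g H, 32.671 g Cl.
C: 66.4 g ÷ 12.01 g/mol = 5.529 mol
H: 0.9289 g ÷ 1.008 g/mol = 0.9215 mol
Cl: 32.671 g ÷ 35.45 g/mol = 0.9216 mol
Smallest is H at 0.9215 mol; normalising gives C 6.000, H 1.000, Cl 1.000
Ratio ≈ 6:1:1, so the empirical formula is C6HCl

C6HCl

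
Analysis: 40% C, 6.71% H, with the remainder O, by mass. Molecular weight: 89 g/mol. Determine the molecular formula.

Assume 100 g: 40 g C, 6.71 g H, 53.29 g O.
C: 40 g ÷ 12.01 g/mol = 3.331 mol
H: 6.71 g ÷ 1.008 g/mol = 6.657 mol
O: 53.29 g ÷ 16.00 g/mol = 3.331 mol
Ratios (÷ 3.331): C 1.000, H 1.999, O 1.000
Ratio ≈ 1:2:1, so the empirical formula is CH2O
Empirical-formula mass = 30.03 g/mol
n = 89 / 30.03 = 2.96 ≈ 3
Molecular formula = (CH2O)×3 = C3H6O3

C3H6O3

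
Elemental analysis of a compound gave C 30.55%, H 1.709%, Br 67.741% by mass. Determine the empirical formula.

Assume 100 g: 30.55 g C, 1.709 g H, 67.741 g Br.
Moles — C: 30.55 / 12.01 = 2.544 mol; H: 1.709 / 1.008 = 1.695 mol; Br: 67.741 / 79.90 = 0.8478 mol
Ratios (÷ 0.8478): C 3.000, H 2.000, Br 1.000
Ratio ≈ 3:2:1, so the empirical formula is C3H2Br

C3H2Br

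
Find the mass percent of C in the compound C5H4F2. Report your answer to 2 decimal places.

58.83%

Molar mass = 5(12.01) + 4(1.008) + 2(19.00) = 102.082 g/mol
Mass of C per mole = 5 × 12.01 = 60.050 g
% C = 60.050 / 102.082 × 100 = 58.83%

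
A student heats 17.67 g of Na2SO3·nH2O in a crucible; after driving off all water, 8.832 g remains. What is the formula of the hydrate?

Na2SO3·7H2O

Mass of water lost = 17.67 − 8.832 = 8.838 g → 8.838 / 18.02 = 0.4905 mol H2O
Molar mass of Na2SO3 = 126.05 g/mol → mol Na2SO3 = 8.832 / 126.05 = 0.07007
n = 0.4905 / 0.07007 = 7.00 ≈ 7 → Na2SO3·7H2O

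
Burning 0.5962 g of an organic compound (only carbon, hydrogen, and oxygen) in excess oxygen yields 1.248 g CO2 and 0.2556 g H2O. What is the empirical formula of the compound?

C2H2O

mol C = 1.248 / 44.01 = 0.02836; mass C = 0.02836 × 12.01 = 0.3406 g
mol H = 2 × (0.2556 / 18.02) = 0.02837; mass H = 0.02837 × 1.008 = 0.02860 g
mass O = 0.5962 − (0.3692) = 0.2270 g → mol O = 0.01419
Smallest is O at 0.01419 mol; normalising gives C 1.998, H 1.999, O 1.000
≈ 2:2:1 → C2H2O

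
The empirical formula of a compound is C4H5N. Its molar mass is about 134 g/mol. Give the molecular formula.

C8H10N2

Empirical-formula mass = 67.09 g/mol
n = 134 / 67.09 = 2.00 ≈ 2
Molecular formula = (C4H5N)2 = C8H10N2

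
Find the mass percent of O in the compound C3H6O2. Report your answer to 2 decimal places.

Molar mass = 3(12.01) + 6(1.008) + 2(16.00) = 74.078 g/mol
Mass of O per mole = 2 × 16.00 = 32.000 g
% O = 32.000 / 74.078 × 100 = 43.20%

43.20%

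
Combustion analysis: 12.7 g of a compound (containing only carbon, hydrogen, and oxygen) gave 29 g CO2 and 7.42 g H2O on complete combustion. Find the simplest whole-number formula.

mol C = 29 / 44.01 = 0.6589; mass C = 0.6589 × 12.01 = 7.914 g
mol H = 2 × (7.42 / 18.02) = 0.8235; mass H = 0.8235 × 1.008 = 0.8301 g
mass O = 12.7 − (8.744) = 3.956 g → mol O = 0.2472
Divide by the smallest (0.2472 mol O): C 2.665, H 3.331, O 1.000
Multiply by 3: C 8.00, H 9.99, O 3.00 → C8H10O3

C8H10O3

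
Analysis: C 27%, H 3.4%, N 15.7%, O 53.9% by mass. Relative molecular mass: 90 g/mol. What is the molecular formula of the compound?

C2H3NO3

Assume 100 g: 27 g C, 3.4 g H, 15.7 g N, 53.9 g O.
n(C) = 27/12.01 = 2.248, n(H) = 3.4/1.008 = 3.373, n(N) = 15.7/14.01 = 1.121, n(O) = 53.9/16.00 = 3.369
Smallest is N at 1.121 mol; normalising gives C 2.006, H 3.010, N 1.000, O 3.006
→ C2H3NO3
Empirical-formula mass = 89.05 g/mol
n = 90 / 89.05 = 1.01 ≈ 1
Molecular formula = empirical formula = C2H3NO3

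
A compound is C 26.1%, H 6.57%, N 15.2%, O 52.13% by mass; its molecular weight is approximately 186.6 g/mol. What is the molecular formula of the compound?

Assume 100 g: 26.1 g C, 6.57 g H, 15.2 g N, 52.13 g O.
C: 26.1 g ÷ 12.01 g/mol = 2.173 mol
H: 6.57 g ÷ 1.008 g/mol = 6.518 mol
N: 15.2 g ÷ 14.01 g/mol = 1.085 mol
O: 52.13 g ÷ 16.00 g/mol = 3.258 mol
Divide by the smallest (1.085 mol N): C 2.003, H 6.008, N 1.000, O 3.003
→ C2H6NO3
Empirical-formula mass = 92.08 g/mol
n = 186.6 / 92.08 = 2.03 ≈ 2
Molecular formula = (C2H6NO3)×2 = C4H12N2O6

C4H12N2O6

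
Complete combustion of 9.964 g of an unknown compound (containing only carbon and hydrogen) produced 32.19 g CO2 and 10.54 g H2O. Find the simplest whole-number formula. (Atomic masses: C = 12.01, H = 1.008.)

mol C = 32.19 / 44.01 = 0.7314; mass C = 0.7314 × 12.01 = 8.784 g
mol H = 2 × (10.54 / 18.02) = 1.170; mass H = 1.170 × 1.008 = 1.179 g
Ratios (÷ 0.7314): C 1.000, H 1.599
Multiply by 5: C 5.00, H 8.00 → C5H8

C5H8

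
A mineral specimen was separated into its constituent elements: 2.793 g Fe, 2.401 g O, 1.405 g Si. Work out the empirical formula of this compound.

FeO3Si

Fe: 2.793 g ÷ 55.85 g/mol = 0.05001 mol
O: 2.401 g ÷ 16.00 g/mol = 0.1501 mol
Si: 1.405 g ÷ 28.09 g/mol = 0.05002 mol
Ratios (÷ 0.05001): Fe 1.000, O 3.001, Si 1.000
≈ 1:3:1 → FeO3Si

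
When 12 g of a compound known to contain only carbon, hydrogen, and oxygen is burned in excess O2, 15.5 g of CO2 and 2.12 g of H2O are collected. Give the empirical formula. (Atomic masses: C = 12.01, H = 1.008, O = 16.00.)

mol C = 15.5 / 44.01 = 0.3522; mass C = 0.3522 × 12.01 = 4.230 g
mol H = 2 × (2.12 / 18.02) = 0.2353; mass H = 0.2353 × 1.008 = 0.2372 g
mass O = 12 − (4.467) = 7.533 g → mol O = 0.4708
Smallest is H at 0.2353 mol; normalising gives C 1.497, H 1.000, O 2.001
Scaling by 2: C 2.99, H 2.00, O 4.00 → C3H2O4

C3H2O4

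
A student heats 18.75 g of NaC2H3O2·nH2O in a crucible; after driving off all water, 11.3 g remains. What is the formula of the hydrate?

Mass of water lost = 18.75 − 11.3 = 7.45 g → 7.45 / 18.02 = 0.4134 mol H2O
Molar mass of NaC2H3O2 = 82.03 g/mol → mol NaC2H3O2 = 11.3 / 82.03 = 0.1377
n = 0.4134 / 0.1377 = 3.00 ≈ 3 → NaC2H3O2·3H2O

NaC2H3O2·3H2O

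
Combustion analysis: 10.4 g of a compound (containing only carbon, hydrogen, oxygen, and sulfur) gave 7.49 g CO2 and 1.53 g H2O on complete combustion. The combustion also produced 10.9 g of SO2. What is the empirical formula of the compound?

CHOS

mol C = 7.49 / 44.01 = 0.1702; mass C = 0.1702 × 12.01 = 2.044 g
mol H = 2 × (1.53 / 18.02) = 0.1698; mass H = 0.1698 × 1.008 = 0.1712 g
mol S = 10.9 / 64.07 = 0.1701; mass S = 5.456 g
mass O = 10.4 − (7.671) = 2.729 g → mol O = 0.1706
Divide by the smallest (0.1698 mol H): C 1.002, H 1.000, O 1.004, S 1.002
→ CHOS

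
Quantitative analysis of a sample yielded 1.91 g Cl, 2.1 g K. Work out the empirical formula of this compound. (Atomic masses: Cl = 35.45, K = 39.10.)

n(Cl) = 1.91/35.45 = 0.05388, n(K) = 2.1/39.10 = 0.05371
Smallest is K at 0.05371 mol; normalising gives Cl 1.003, K 1.000
Ratio ≈ 1:1, so the empirical formula is ClK

ClK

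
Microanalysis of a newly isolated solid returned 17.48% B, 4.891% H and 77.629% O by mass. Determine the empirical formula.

Assume 100 g: 17.48 g B, 4.891 g H, 77.629 g O.
n(B) = 17.48/10.81 = 1.617, n(H) = 4.891/1.008 = 4.852, n(O) = 77.629/16.00 = 4.852
Ratios (÷ 1.617): B 1.000, H 3.001, O 3.000
→ BH3O3

BH3O3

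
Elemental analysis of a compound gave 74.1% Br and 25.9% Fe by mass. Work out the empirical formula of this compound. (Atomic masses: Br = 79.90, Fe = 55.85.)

Assume 100 g: 74.1 g Br, 25.9 g Fe.
Moles — Br: 74.1 / 79.90 = 0.9274 mol; Fe: 25.9 / 55.85 = 0.4637 mol
Ratios (÷ 0.4637): Br 2.000, Fe 1.000
Ratio ≈ 2:1, so the empirical formula is Br2Fe

Br2Fe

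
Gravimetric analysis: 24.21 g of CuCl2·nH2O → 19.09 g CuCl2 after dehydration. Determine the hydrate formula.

Mass of water lost = 24.21 − 19.09 = 5.12 g → 5.12 / 18.02 = 0.2841 mol H2O
Molar mass of CuCl2 = 134.45 g/mol → mol CuCl2 = 19.09 / 134.45 = 0.142
n = 0.2841 / 0.142 = 2.00 ≈ 2 → CuCl2·2H2O

CuCl2·2H2O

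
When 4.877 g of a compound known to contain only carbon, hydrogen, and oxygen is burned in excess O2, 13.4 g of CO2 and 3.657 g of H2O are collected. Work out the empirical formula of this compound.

mol C = 13.4 / 44.01 = 0.3045; mass C = 0.3045 × 12.01 = 3.657 g
mol H = 2 × (3.657 / 18.02) = 0.4059; mass H = 0.4059 × 1.008 = 0.4091 g
mass O = 4.877 − (4.066) = 0.8111 g → mol O = 0.05069
Ratios (÷ 0.05069): C 6.006, H 8.006, O 1.000
≈ 6:8:1 → C6H8O

C6H8O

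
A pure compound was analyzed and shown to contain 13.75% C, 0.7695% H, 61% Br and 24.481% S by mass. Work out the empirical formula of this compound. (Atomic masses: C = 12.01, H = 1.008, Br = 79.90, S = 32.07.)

Assume 100 g: 13.75 g C, 0.7695 g H, 61 g Br, 24.481 g S.
n(C) = 13.75/12.01 = 1.145, n(H) = 0.7695/1.008 = 0.7634, n(Br) = 61/79.90 = 0.7635, n(S) = 24.481/32.07 = 0.7634
Ratios (÷ 0.7634): C 1.500, H 1.000, Br 1.000, S 1.000
Multiply by 2: C 3.00, H 2.00, Br 2.00, S 2.00 → C3H2Br2S2

C3H2Br2S2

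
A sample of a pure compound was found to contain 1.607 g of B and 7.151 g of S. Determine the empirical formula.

B: 1.607 g ÷ 10.81 g/mol = 0.1487 mol
S: 7.151 g ÷ 32.07 g/mol = 0.223 mol
Divide by the smallest (0.1487 mol B): B 1.000, S 1.500
Scaling by 2: B 2.00, S 3.00 → B2S3

B2S3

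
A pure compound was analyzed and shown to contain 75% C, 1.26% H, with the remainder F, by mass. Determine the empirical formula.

C5HF

Assume 100 g: 75 g C, 1.26 g H, 23.74 g F.
Moles — C: 75 / 12.01 = 6.245 mol; H: 1.26 / 1.008 = 1.25 mol; F: 23.74 / 19.00 = 1.249 mol
Divide by the smallest (1.249 mol F): C 4.998, H 1.000, F 1.000
→ C5HF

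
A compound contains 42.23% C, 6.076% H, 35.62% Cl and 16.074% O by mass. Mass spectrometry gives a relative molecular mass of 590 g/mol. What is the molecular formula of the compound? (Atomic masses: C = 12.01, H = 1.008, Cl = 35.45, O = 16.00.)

C21H36Cl6O6

Assume 100 g: 42.23 g C, 6.076 g H, 35.62 g Cl, 16.074 g O.
C: 42.23 g ÷ 12.01 g/mol = 3.516 mol
H: 6.076 g ÷ 1.008 g/mol = 6.028 mol
Cl: 35.62 g ÷ 35.45 g/mol = 1.005 mol
O: 16.074 g ÷ 16.00 g/mol = 1.005 mol
Smallest is O at 1.005 mol; normalising gives C 3.500, H 6.000, Cl 1.000, O 1.000
Scaling by 2: C 7.00, H 12.00, Cl 2.00, O 2.00 → C7H12Cl2O2
Empirical-formula mass = 199.07 g/mol
n = 590 / 199.07 = 2.96 ≈ 3
Molecular formula = (C7H12Cl2O2)×3 = C21H36Cl6O6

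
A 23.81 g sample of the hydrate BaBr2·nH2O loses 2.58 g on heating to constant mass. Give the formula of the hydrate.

BaBr2·2H2O

Mass of anhydrous BaBr2 = 23.81 − 2.58 = 21.23 g
mol H2O = 2.58 / 18.02 = 0.1432
Molar mass of BaBr2 = 297.13 g/mol → mol BaBr2 = 21.23 / 297.13 = 0.07145
n = 0.1432 / 0.07145 = 2.00 ≈ 2 → BaBr2·2H2O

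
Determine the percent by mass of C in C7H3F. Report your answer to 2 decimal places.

79.24%

Molar mass = 7(12.01) + 3(1.008) + 1(19.00) = 106.094 g/mol
Mass of C per mole = 7 × 12.01 = 84.070 g
% C = 84.070 / 106.094 × 100 = 79.24%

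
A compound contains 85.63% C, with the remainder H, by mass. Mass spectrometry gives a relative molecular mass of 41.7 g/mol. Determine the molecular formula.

C3H6

Assume 100 g: 85.63 g C, 14.37 g H.
C: 85.63 g ÷ 12.01 g/mol = 7.13 mol
H: 14.37 g ÷ 1.008 g/mol = 14.26 mol
Ratios (÷ 7.13): C 1.000, H 1.999
≈ 1:2 → CH2
Empirical-formula mass = 14.03 g/mol
n = 41.7 / 14.03 = 2.97 ≈ 3
Molecular formula = (CH2)×3 = C3H6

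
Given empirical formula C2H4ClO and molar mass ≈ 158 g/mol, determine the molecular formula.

Empirical-formula mass = 79.50 g/mol
n = 158 / 79.50 = 1.99 ≈ 2
Molecular formula = (C2H4ClO)2 = C4H8Cl2O2

C4H8Cl2O2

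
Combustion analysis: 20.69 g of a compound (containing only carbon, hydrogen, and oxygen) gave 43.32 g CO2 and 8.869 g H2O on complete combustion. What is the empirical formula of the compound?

C2H2O

mol C = 43.32 / 44.01 = 0.9843; mass C = 0.9843 × 12.01 = 11.82 g
mol H = 2 × (8.869 / 18.02) = 0.9844; mass H = 0.9844 × 1.008 = 0.9922 g
mass O = 20.69 − (12.81) = 7.876 g → mol O = 0.4923
Ratios (÷ 0.4923): C 2.000, H 2.000, O 1.000
Ratio ≈ 2:2:1, so the empirical formula is C2H2O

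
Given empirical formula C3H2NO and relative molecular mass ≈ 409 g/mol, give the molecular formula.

Empirical-formula mass = 68.06 g/mol
n = 409 / 68.06 = 6.01 ≈ 6
Molecular formula = (C3H2NO)6 = C18H12N6O6

C18H12N6O6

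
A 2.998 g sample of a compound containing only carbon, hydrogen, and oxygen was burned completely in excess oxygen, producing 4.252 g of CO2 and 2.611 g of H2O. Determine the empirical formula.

mol C = 4.252 / 44.01 = 0.09661; mass C = 0.09661 × 12.01 = 1.160 g
mol H = 2 × (2.611 / 18.02) = 0.2898; mass H = 0.2898 × 1.008 = 0.2921 g
mass O = 2.998 − (1.452) = 1.546 g → mol O = 0.09660
Ratios (÷ 0.0966): C 1.000, H 3.000, O 1.000
≈ 1:3:1 → CH3O

CH3O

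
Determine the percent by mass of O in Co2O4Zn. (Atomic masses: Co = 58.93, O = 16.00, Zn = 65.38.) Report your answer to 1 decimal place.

Molar mass = 2(58.93) + 4(16.00) + 1(65.38) = 247.240 g/mol
Mass of O per mole = 4 × 16.00 = 64.000 g
% O = 64.000 / 247.240 × 100 = 25.9%

25.9%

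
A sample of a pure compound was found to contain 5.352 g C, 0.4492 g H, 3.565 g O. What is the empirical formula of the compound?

n(C) = 5.352/12.01 = 0.4456, n(H) = 0.4492/1.008 = 0.4456, n(O) = 3.565/16.00 = 0.2228
Divide by the smallest (0.2228 mol O): C 2.000, H 2.000, O 1.000
→ C2H2O

C2H2O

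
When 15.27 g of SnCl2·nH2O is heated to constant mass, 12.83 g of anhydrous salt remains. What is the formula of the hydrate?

Mass of water lost = 15.27 − 12.83 = 2.44 g → 2.44 / 18.02 = 0.1354 mol H2O
Molar mass of SnCl2 = 189.61 g/mol → mol SnCl2 = 12.83 / 189.61 = 0.06767
n = 0.1354 / 0.06767 = 2.00 ≈ 2 → SnCl2·2H2O

SnCl2·2H2O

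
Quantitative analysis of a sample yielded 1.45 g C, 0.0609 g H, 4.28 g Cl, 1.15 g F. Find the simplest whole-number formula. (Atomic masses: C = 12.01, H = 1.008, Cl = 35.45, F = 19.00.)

C2HCl2F

C: 1.45 g ÷ 12.01 g/mol = 0.1207 mol
H: 0.0609 g ÷ 1.008 g/mol = 0.06042 mol
Cl: 4.28 g ÷ 35.45 g/mol = 0.1207 mol
F: 1.15 g ÷ 19.00 g/mol = 0.06053 mol
Smallest is H at 0.06042 mol; normalising gives C 1.998, H 1.000, Cl 1.998, F 1.002
Ratio ≈ 2:1:2:1, so the empirical formula is C2HCl2F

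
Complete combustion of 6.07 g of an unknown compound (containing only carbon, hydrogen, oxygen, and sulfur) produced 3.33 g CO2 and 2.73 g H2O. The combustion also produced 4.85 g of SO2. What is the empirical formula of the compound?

CH4O2S

mol C = 3.33 / 44.01 = 0.07566; mass C = 0.07566 × 12.01 = 0.9087 g
mol H = 2 × (2.73 / 18.02) = 0.3030; mass H = 0.3030 × 1.008 = 0.3054 g
mol S = 4.85 / 64.07 = 0.07570; mass S = 2.428 g
mass O = 6.07 − (3.642) = 2.428 g → mol O = 0.1518
Smallest is C at 0.07566 mol; normalising gives C 1.000, H 4.004, O 2.006, S 1.000
≈ 1:4:2:1 → CH4O2S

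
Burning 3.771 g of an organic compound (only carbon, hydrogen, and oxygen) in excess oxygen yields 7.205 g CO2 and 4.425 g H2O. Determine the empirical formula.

mol C = 7.205 / 44.01 = 0.1637; mass C = 0.1637 × 12.01 = 1.966 g
mol H = 2 × (4.425 / 18.02) = 0.4911; mass H = 0.4911 × 1.008 = 0.4950 g
mass O = 3.771 − (2.461) = 1.310 g → mol O = 0.08186
Divide by the smallest (0.08186 mol O): C 2.000, H 6.000, O 1.000
Ratio ≈ 2:6:1, so the empirical formula is C2H6O

C2H6O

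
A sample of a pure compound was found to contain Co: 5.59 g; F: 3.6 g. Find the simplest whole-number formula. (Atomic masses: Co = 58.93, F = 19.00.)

Co: 5.59 g ÷ 58.93 g/mol = 0.09486 mol
F: 3.6 g ÷ 19.00 g/mol = 0.1895 mol
Smallest is Co at 0.09486 mol; normalising gives Co 1.000, F 1.997
Ratio ≈ 1:2, so the empirical formula is CoF2

CoF2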